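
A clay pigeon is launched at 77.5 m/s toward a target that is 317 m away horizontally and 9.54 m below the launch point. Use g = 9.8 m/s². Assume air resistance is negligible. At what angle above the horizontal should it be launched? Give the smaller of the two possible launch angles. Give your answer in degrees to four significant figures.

13.71°

Trajectory: y = x tanθ − g x² (1 + tan²θ)/(2v₀²). With x = 317, y = −9.54, v₀ = 77.5, g = 9.80:
81.98 tan²θ − 317 tanθ + (72.44) = 0.
tanθ = [317 ± √(317² − 4 × 81.98 × (72.44))] / (2 × 81.98) = (317 ± 277.0) / 164.0, giving tanθ = 0.2439 or 3.623.
θ = 13.71° or 74.57°; the smaller is 13.71°.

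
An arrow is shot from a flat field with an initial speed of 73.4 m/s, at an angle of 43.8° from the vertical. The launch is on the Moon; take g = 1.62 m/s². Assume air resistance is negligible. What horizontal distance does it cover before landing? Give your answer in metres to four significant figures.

Resolve: vₓ = 73.40 sin 43.8° = 50.80 m/s and v_y0 = 73.40 cos 43.8° = 52.98 m/s.
Flight time T = 2 v_y0 / g = 65.40 s.
Range: R = vₓ T = 50.80 × 65.40 = 3323 m.

3323 m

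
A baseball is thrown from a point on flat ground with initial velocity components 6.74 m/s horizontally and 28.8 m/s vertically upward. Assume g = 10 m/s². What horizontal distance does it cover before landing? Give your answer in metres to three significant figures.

38.8 m

Flight time T = 2 v_y0 / g = 5.760 s.
Horizontal distance R = vₓ T = 6.740 × 5.760 = 38.82 m.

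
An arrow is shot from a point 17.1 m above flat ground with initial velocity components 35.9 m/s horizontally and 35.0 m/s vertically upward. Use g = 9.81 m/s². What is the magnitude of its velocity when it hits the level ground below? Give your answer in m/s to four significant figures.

The projectile lands when y = 17.1 + (35.00) t − ½·9.81·t² = 0. Positive root: t = (35.00 + √(35.00² + 2·9.81·17.1)) / 9.81 = (35.00 + 39.50) / 9.81 = 7.595 s.
Vertical velocity at impact: v_y = v_y0 − g t = 35.00 − 9.81 × 7.595 = −39.50 m/s.
Speed: |v| = √(vₓ² + v_y²) = √(35.90² + 39.50²) = 53.38 m/s.

53.38 m/s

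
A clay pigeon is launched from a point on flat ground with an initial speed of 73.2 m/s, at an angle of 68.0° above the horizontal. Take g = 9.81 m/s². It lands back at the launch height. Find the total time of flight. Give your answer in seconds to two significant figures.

14 s

Resolve: vₓ = 73.20 cos 68.0° = 27.42 m/s and v_y0 = 73.20 sin 68.0° = 67.87 m/s.
Time of flight on level ground: T = 2 v_y0 / g = 2 × 67.87 / 9.81 = 13.84 s.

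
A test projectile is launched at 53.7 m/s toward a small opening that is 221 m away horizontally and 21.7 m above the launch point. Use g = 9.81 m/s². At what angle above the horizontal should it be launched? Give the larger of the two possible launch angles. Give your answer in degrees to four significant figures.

Trajectory: y = x tanθ − g x² (1 + tan²θ)/(2v₀²). With x = 221, y = 21.7, v₀ = 53.7, g = 9.81:
83.08 tan²θ − 221 tanθ + (104.8) = 0.
tanθ = [221 ± √(221² − 4 × 83.08 × (104.8))] / (2 × 83.08) = (221 ± 118.4) / 166.2, giving tanθ = 0.6174 or 2.043.
θ = 31.69° or 63.92°; the larger is 63.92°.

63.92°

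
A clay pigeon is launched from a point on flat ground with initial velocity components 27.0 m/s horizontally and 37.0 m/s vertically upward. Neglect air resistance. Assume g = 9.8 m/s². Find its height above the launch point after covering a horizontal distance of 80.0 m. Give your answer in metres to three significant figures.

At x = 80.0 m, t = x/vₓ = 80.0/27.00 = 2.963 s.
Height: y = v_y0 t − ½ g t² = 37.00 × 2.963 − 4.900 × 2.963² = 109.6 − 43.02 = 66.61 m.

66.6 m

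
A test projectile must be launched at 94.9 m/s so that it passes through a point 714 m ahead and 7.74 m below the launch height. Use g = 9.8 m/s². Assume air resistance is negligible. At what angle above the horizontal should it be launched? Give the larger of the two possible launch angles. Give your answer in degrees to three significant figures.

Trajectory: y = x tanθ − g x² (1 + tan²θ)/(2v₀²). With x = 714, y = −7.74, v₀ = 94.9, g = 9.80:
277.4 tan²θ − 714 tanθ + (269.6) = 0.
tanθ = [714 ± √(714² − 4 × 277.4 × (269.6))] / (2 × 277.4) = (714 ± 459.0) / 554.7, giving tanθ = 0.4597 or 2.114.
θ = 24.69° or 64.69°; the larger is 64.69°.

64.7°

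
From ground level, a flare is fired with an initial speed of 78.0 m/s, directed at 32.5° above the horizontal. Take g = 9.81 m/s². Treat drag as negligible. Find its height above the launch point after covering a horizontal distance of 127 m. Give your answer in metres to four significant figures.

vₓ = 78.00 cos 32.5° = 65.78 m/s; v_y0 = 78.00 sin 32.5° = 41.91 m/s.
x = vₓ t ⇒ t = 127/65.78 = 1.931 s.
Height: y = v_y0 t − ½ g t² = 41.91 × 1.931 − 4.905 × 1.931² = 80.91 − 18.28 = 62.63 m.

62.63 m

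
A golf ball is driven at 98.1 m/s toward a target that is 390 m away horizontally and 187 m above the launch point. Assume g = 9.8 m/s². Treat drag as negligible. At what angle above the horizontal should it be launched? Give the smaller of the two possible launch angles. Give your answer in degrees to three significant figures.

38.9°

Trajectory: y = x tanθ − g x² (1 + tan²θ)/(2v₀²). With x = 390, y = 187, v₀ = 98.1, g = 9.80:
77.44 tan²θ − 390 tanθ + (264.4) = 0.
tanθ = [390 ± √(390² − 4 × 77.44 × (264.4))] / (2 × 77.44) = (390 ± 264.9) / 154.9, giving tanθ = 0.8076 or 4.228.
θ = 38.92° or 76.69°; the smaller is 38.92°.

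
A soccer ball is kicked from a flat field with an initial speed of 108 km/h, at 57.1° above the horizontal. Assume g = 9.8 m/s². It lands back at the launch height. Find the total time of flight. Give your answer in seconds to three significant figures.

Convert: 108 km/h = 108/3.6 = 30.00 m/s.
Horizontal component vₓ = 30.00 cos 57.1° = 16.30 m/s; vertical v_y0 = 30.00 sin 57.1° = 25.19 m/s.
Landing at launch height ⇒ T = 2 v_y0 / g = 2 × 25.19 / 9.80 = 5.141 s.

5.14 s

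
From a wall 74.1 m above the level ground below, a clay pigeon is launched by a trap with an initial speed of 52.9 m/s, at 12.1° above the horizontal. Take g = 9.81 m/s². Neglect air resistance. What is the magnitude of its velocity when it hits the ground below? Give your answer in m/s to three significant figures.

Components: vₓ = 52.90 cos 12.1° = 51.72 m/s, v_y0 = 52.90 sin 12.1° = 11.09 m/s.
The projectile lands when y = 74.1 + (11.09) t − ½·9.81·t² = 0. Positive root: t = (11.09 + √(11.09² + 2·9.81·74.1)) / 9.81 = (11.09 + 39.71) / 9.81 = 5.178 s.
Vertical velocity at impact: v_y = v_y0 − g t = 11.09 − 9.81 × 5.178 = −39.71 m/s.
Speed: |v| = √(vₓ² + v_y²) = √(51.72² + 39.71²) = 65.21 m/s.

65.2 m/s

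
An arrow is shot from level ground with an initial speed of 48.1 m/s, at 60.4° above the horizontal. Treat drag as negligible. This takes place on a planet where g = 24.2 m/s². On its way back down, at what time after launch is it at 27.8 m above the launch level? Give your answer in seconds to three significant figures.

Components: vₓ = 48.10 cos 60.4° = 23.76 m/s, v_y0 = 48.10 sin 60.4° = 41.82 m/s.
Require v_y0 t − ½ g t² = 27.8, i.e. 12.10 t² − 41.82 t + 27.8 = 0.
t = [41.82 ± √(41.82² − 2·24.2·27.8)] / 24.2 = (41.82 ± 20.09) / 24.2, so t = 0.8980 s or t = 2.558 s.
The descending-branch root is 2.558 s.

2.56 s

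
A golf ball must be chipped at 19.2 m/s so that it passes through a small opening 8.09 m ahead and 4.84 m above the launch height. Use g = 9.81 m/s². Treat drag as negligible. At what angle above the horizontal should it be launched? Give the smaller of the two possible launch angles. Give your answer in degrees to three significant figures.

37.6°

Trajectory: y = x tanθ − g x² (1 + tan²θ)/(2v₀²). With x = 8.09, y = 4.84, v₀ = 19.2, g = 9.81:
0.8708 tan²θ − 8.09 tanθ + (5.711) = 0.
tanθ = [8.09 ± √(8.09² − 4 × 0.8708 × (5.711))] / (2 × 0.8708) = (8.09 ± 6.749) / 1.742, giving tanθ = 0.7697 or 8.520.
θ = 37.58° or 83.31°; the smaller is 37.58°.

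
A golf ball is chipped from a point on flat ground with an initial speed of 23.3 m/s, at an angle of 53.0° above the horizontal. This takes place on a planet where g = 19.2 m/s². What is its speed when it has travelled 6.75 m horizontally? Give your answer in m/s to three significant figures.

Components: vₓ = 23.30 cos 53.0° = 14.02 m/s, v_y0 = 23.30 sin 53.0° = 18.61 m/s.
x = vₓ t ⇒ t = 6.75/14.02 = 0.4814 s.
Vertical velocity there: v_y = v_y0 − g t = 18.61 − 19.2 × 0.4814 = 9.366 m/s.
Speed: √(vₓ² + v_y²) = √(14.02² + 9.366²) = 16.86 m/s.

16.9 m/s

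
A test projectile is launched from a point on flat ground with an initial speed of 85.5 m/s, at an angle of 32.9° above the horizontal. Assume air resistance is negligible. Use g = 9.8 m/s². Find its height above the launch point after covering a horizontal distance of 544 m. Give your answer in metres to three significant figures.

70.5 m

Horizontal component vₓ = 85.50 cos 32.9° = 71.79 m/s; vertical v_y0 = 85.50 sin 32.9° = 46.44 m/s.
x = vₓ t ⇒ t = 544/71.79 = 7.578 s.
Height: y = v_y0 t − ½ g t² = 46.44 × 7.578 − 4.900 × 7.578² = 351.9 − 281.4 = 70.55 m.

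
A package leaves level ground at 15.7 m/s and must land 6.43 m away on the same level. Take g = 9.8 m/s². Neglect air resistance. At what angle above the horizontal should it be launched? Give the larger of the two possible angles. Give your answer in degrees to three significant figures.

82.6°

R = v₀² sin 2θ / g gives sin 2θ = gR/v₀² = 9.80·6.43/15.7² = 0.2556.
2θ = 14.81° or 180° − 14.81° = 165.2°, so θ = 7.406° or 82.59°.
The larger angle is 82.59°.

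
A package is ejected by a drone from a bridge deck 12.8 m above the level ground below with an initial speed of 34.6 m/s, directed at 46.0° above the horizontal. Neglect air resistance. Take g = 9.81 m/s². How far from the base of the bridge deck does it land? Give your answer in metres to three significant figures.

Components: vₓ = 34.60 cos 46.0° = 24.04 m/s, v_y0 = 34.60 sin 46.0° = 24.89 m/s.
Vertical motion (up positive, ground at y = 0): 4.905 t² − (24.89) t − 12.8 = 0, so t = (24.89 + √(24.89² + 2·9.81·12.8)) / 9.81 = (24.89 + 29.51) / 9.81 = 5.545 s.
Horizontal distance: R = vₓ t = 24.04 × 5.545 = 133.3 m.

133 m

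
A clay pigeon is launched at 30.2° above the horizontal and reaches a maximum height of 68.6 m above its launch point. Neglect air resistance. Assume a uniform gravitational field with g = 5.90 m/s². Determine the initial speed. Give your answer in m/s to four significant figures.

At the peak v_y = 0, so v_y0 = √(2gH) = √(2 × 5.90 × 68.6) = 28.45 m/s.
v_y0 = v₀ sin θ ⇒ v₀ = 28.45 / sin 30.2° = 56.56 m/s.

56.56 m/s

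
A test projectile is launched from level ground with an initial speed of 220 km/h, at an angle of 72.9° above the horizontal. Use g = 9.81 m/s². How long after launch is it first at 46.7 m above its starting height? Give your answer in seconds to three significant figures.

Convert: 220 km/h = 220/3.6 = 61.11 m/s.
Resolve: vₓ = 61.11 cos 72.9° = 17.97 m/s and v_y0 = 61.11 sin 72.9° = 58.41 m/s.
Height y(t) = 58.41 t − 4.905 t² = 46.7 gives 4.905 t² − 58.41 t + 46.7 = 0.
t = [58.41 ± √(58.41² − 2·9.81·46.7)] / 9.81 = (58.41 ± 49.95) / 9.81, so t = 0.8619 s or t = 11.05 s.
The first (ascending) time is 0.8619 s.

0.862 s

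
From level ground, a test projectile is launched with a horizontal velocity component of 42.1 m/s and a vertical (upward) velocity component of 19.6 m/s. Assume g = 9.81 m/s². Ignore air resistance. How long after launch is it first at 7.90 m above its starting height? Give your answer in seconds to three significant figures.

Require v_y0 t − ½ g t² = 7.90, i.e. 4.905 t² − 19.60 t + 7.90 = 0.
Quadratic formula: t = (19.60 ± √229.16) / 9.81 = (19.60 ± 15.14) / 9.81 → t = 0.4548 s or 3.541 s.
The first (ascending) time is 0.4548 s.

0.455 s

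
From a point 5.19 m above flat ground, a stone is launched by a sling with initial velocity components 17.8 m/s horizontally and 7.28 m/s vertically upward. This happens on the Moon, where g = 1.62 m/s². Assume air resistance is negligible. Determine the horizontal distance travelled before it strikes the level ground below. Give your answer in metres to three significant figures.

172 m

Vertical motion (up positive, ground at y = 0): 0.8100 t² − (7.280) t − 5.19 = 0, so t = (7.280 + √(7.280² + 2·1.62·5.19)) / 1.62 = (7.280 + 8.355) / 1.62 = 9.652 s.
Horizontal distance: R = vₓ t = 17.80 × 9.652 = 171.8 m.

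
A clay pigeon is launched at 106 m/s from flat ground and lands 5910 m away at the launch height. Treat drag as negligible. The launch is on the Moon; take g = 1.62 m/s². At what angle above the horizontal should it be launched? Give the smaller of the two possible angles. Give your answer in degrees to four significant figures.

29.22°

From R = (v₀²/g) sin 2θ: sin 2θ = 1.62 × 5910 / 11236 = 0.8521.
2θ = 58.44° or 180° − 58.44° = 121.6°, so θ = 29.22° or 60.78°.
The smaller angle is 29.22°.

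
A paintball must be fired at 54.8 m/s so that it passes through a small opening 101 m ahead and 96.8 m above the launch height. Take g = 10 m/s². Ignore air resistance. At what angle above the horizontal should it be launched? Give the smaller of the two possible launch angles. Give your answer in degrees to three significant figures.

56.5°

Trajectory: y = x tanθ − g x² (1 + tan²θ)/(2v₀²). With x = 101, y = 96.8, v₀ = 54.8, g = 10.0:
16.98 tan²θ − 101 tanθ + (113.8) = 0.
tanθ = [101 ± √(101² − 4 × 16.98 × (113.8))] / (2 × 16.98) = (101 ± 49.71) / 33.97, giving tanθ = 1.510 or 4.437.
θ = 56.49° or 77.30°; the smaller is 56.49°.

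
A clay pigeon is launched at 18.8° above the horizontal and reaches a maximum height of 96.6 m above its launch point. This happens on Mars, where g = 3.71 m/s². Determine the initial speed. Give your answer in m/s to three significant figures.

83.1 m/s

At the peak v_y = 0, so v_y0 = √(2gH) = √(2 × 3.71 × 96.6) = 26.77 m/s.
v_y0 = v₀ sin θ ⇒ v₀ = 26.77 / sin 18.8° = 83.08 m/s.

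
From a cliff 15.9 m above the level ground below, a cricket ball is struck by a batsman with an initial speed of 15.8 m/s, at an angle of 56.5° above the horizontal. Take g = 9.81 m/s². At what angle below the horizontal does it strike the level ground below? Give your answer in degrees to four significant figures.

68.41°

Components: vₓ = 15.80 cos 56.5° = 8.721 m/s, v_y0 = 15.80 sin 56.5° = 13.18 m/s.
With up positive and y = 0 at the ground: y(t) = 15.9 + (13.18) t − 4.905 t². Setting y = 0 and taking the positive root: t = [13.18 + √(13.18² + 2·9.81·15.9)] / 9.81 = (13.18 + 22.04) / 9.81 = 3.589 s.
At impact: v_y = v_y0 − g t = −22.04 m/s; vₓ = 8.721 m/s.
Angle below horizontal: arctan(|v_y|/vₓ) = arctan(22.04/8.721) = 68.41°.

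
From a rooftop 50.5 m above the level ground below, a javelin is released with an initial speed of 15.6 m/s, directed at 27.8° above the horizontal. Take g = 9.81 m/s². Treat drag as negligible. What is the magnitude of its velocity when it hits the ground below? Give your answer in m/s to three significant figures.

Components: vₓ = 15.60 cos 27.8° = 13.80 m/s, v_y0 = 15.60 sin 27.8° = 7.276 m/s.
The projectile lands when y = 50.5 + (7.276) t − ½·9.81·t² = 0. Positive root: t = (7.276 + √(7.276² + 2·9.81·50.5)) / 9.81 = (7.276 + 32.31) / 9.81 = 4.035 s.
Vertical velocity at impact: v_y = v_y0 − g t = 7.276 − 9.81 × 4.035 = −32.31 m/s.
Speed: |v| = √(vₓ² + v_y²) = √(13.80² + 32.31²) = 35.13 m/s.

35.1 m/s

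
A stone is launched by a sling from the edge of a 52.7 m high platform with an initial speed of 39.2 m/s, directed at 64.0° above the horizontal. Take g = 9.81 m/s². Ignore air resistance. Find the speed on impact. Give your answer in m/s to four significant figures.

Resolve: vₓ = 39.20 cos 64.0° = 17.18 m/s and v_y0 = 39.20 sin 64.0° = 35.23 m/s.
With up positive and y = 0 at the ground: y(t) = 52.7 + (35.23) t − 4.905 t². Setting y = 0 and taking the positive root: t = [35.23 + √(35.23² + 2·9.81·52.7)] / 9.81 = (35.23 + 47.70) / 9.81 = 8.454 s.
Vertical velocity at impact: v_y = v_y0 − g t = 35.23 − 9.81 × 8.454 = −47.70 m/s.
Speed: |v| = √(vₓ² + v_y²) = √(17.18² + 47.70²) = 50.70 m/s.

50.70 m/s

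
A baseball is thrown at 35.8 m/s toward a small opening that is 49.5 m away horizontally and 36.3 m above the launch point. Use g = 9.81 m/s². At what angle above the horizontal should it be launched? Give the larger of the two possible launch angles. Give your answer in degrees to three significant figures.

Trajectory: y = x tanθ − g x² (1 + tan²θ)/(2v₀²). With x = 49.5, y = 36.3, v₀ = 35.8, g = 9.81:
9.377 tan²θ − 49.5 tanθ + (45.68) = 0.
tanθ = [49.5 ± √(49.5² − 4 × 9.377 × (45.68))] / (2 × 9.377) = (49.5 ± 27.15) / 18.75, giving tanθ = 1.192 or 4.087.
θ = 50.00° or 76.25°; the larger is 76.25°.

76.3°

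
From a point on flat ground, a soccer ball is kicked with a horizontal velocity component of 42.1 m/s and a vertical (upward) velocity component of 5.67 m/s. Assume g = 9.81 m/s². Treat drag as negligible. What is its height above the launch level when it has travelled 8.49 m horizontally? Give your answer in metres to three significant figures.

0.944 m

x = vₓ t ⇒ t = 8.49/42.10 = 0.2017 s.
Height: y = v_y0 t − ½ g t² = 5.670 × 0.2017 − 4.905 × 0.2017² = 1.143 − 0.1995 = 0.9440 m.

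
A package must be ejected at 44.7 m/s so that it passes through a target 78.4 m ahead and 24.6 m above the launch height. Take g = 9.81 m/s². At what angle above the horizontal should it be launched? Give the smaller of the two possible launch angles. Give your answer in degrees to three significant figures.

Trajectory: y = x tanθ − g x² (1 + tan²θ)/(2v₀²). With x = 78.4, y = 24.6, v₀ = 44.7, g = 9.81:
15.09 tan²θ − 78.4 tanθ + (39.69) = 0.
tanθ = [78.4 ± √(78.4² − 4 × 15.09 × (39.69))] / (2 × 15.09) = (78.4 ± 61.25) / 30.18, giving tanθ = 0.5684 or 4.627.
θ = 29.61° or 77.81°; the smaller is 29.61°.

29.6°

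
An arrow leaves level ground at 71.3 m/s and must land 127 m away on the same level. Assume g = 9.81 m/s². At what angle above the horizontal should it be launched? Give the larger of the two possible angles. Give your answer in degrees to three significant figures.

82.9°

R = v₀² sin 2θ / g gives sin 2θ = gR/v₀² = 9.81·127/71.3² = 0.2451.
2θ = 14.19° or 180° − 14.19° = 165.8°, so θ = 7.093° or 82.91°.
The larger angle is 82.91°.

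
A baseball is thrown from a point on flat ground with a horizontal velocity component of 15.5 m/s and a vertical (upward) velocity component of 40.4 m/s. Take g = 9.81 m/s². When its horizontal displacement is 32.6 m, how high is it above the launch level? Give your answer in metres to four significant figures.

At x = 32.6 m, t = x/vₓ = 32.6/15.50 = 2.103 s.
Height: y = v_y0 t − ½ g t² = 40.40 × 2.103 − 4.905 × 2.103² = 84.97 − 21.70 = 63.27 m.

63.27 m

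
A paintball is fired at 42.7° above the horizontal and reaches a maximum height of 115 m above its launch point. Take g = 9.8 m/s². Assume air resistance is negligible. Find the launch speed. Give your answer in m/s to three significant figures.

At the peak v_y = 0, so v_y0 = √(2gH) = √(2 × 9.80 × 115) = 47.48 m/s.
v_y0 = v₀ sin θ ⇒ v₀ = 47.48 / sin 42.7° = 70.01 m/s.

70.0 m/s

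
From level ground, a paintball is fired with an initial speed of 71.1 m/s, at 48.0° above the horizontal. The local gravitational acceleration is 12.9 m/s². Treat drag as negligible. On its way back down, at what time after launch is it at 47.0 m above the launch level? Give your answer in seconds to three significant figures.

7.18 s

Resolve: vₓ = 71.10 cos 48.0° = 47.58 m/s and v_y0 = 71.10 sin 48.0° = 52.84 m/s.
Height y(t) = 52.84 t − 6.450 t² = 47.0 gives 6.450 t² − 52.84 t + 47.0 = 0.
t = [52.84 ± √(52.84² − 2·12.9·47.0)] / 12.9 = (52.84 ± 39.74) / 12.9, so t = 1.015 s or t = 7.177 s.
The descending-branch root is 7.177 s.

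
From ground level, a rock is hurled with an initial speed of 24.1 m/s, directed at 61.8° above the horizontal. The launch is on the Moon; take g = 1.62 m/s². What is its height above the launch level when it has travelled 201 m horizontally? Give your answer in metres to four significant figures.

vₓ = 24.10 cos 61.8° = 11.39 m/s; v_y0 = 24.10 sin 61.8° = 21.24 m/s.
At x = 201 m, t = x/vₓ = 201/11.39 = 17.65 s.
Height: y = v_y0 t − ½ g t² = 21.24 × 17.65 − 0.8100 × 17.65² = 374.9 − 252.3 = 122.5 m.

122.5 m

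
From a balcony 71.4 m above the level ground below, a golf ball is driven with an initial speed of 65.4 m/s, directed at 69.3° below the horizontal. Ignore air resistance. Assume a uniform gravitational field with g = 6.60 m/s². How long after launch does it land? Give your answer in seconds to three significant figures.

Horizontal component vₓ = 65.40 cos 69.3° = 23.12 m/s; vertical v_y0 = −61.18 m/s (downward).
Vertical motion (up positive, ground at y = 0): 3.300 t² − (−61.18) t − 71.4 = 0, so t = (−61.18 + √(61.18² + 2·6.60·71.4)) / 6.60 = (−61.18 + 68.45) / 6.60 = 1.102 s.

1.10 s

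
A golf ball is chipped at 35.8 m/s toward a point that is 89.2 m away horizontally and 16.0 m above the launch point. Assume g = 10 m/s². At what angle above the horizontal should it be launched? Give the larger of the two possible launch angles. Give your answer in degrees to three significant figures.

Trajectory: y = x tanθ − g x² (1 + tan²θ)/(2v₀²). With x = 89.2, y = 16.0, v₀ = 35.8, g = 10.0:
31.04 tan²θ − 89.2 tanθ + (47.04) = 0.
tanθ = [89.2 ± √(89.2² − 4 × 31.04 × (47.04))] / (2 × 31.04) = (89.2 ± 46.00) / 62.08, giving tanθ = 0.6959 or 2.178.
θ = 34.83° or 65.34°; the larger is 65.34°.

65.3°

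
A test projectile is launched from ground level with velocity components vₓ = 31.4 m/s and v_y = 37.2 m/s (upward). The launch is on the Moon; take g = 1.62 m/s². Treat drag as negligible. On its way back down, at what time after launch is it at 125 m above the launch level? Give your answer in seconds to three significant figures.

Height y(t) = 37.20 t − 0.8100 t² = 125 gives 0.8100 t² − 37.20 t + 125 = 0.
Quadratic formula: t = (37.20 ± √978.84) / 1.62 = (37.20 ± 31.29) / 1.62 → t = 3.650 s or 42.28 s.
The descending-branch root is 42.28 s.

42.3 s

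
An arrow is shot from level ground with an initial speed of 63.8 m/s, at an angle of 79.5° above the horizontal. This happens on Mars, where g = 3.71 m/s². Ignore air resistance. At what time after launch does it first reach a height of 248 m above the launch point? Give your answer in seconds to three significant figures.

4.57 s

vₓ = 63.80 cos 79.5° = 11.63 m/s; v_y0 = 63.80 sin 79.5° = 62.73 m/s.
Require v_y0 t − ½ g t² = 248, i.e. 1.855 t² − 62.73 t + 248 = 0.
t = [62.73 ± √(62.73² − 2·3.71·248)] / 3.71 = (62.73 ± 45.77) / 3.71, so t = 4.571 s or t = 29.25 s.
The first (ascending) time is 4.571 s.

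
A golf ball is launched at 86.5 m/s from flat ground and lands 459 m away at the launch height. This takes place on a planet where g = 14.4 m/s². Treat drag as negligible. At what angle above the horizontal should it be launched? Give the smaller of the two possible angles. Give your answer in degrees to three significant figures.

31.0°

R = v₀² sin 2θ / g gives sin 2θ = gR/v₀² = 14.4·459/86.5² = 0.8834.
2θ = 62.05° or 180° − 62.05° = 117.9°, so θ = 31.03° or 58.97°.
The smaller angle is 31.03°.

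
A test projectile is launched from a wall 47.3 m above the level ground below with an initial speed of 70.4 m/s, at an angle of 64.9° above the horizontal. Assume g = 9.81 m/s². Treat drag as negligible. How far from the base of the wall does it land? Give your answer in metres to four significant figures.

409.2 m

Horizontal component vₓ = 70.40 cos 64.9° = 29.86 m/s; vertical v_y0 = 70.40 sin 64.9° = 63.75 m/s.
The projectile lands when y = 47.3 + (63.75) t − ½·9.81·t² = 0. Positive root: t = (63.75 + √(63.75² + 2·9.81·47.3)) / 9.81 = (63.75 + 70.66) / 9.81 = 13.70 s.
Horizontal distance: R = vₓ t = 29.86 × 13.70 = 409.2 m.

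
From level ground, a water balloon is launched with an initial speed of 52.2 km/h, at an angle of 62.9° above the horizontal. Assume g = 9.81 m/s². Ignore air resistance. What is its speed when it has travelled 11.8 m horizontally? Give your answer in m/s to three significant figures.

8.06 m/s

Convert: 52.2 km/h = 52.2/3.6 = 14.50 m/s.
Horizontal component vₓ = 14.50 cos 62.9° = 6.605 m/s; vertical v_y0 = 14.50 sin 62.9° = 12.91 m/s.
At x = 11.8 m, t = x/vₓ = 11.8/6.605 = 1.786 s.
Vertical velocity there: v_y = v_y0 − g t = 12.91 − 9.81 × 1.786 = −4.617 m/s.
Speed: √(vₓ² + v_y²) = √(6.605² + 4.617²) = 8.059 m/s.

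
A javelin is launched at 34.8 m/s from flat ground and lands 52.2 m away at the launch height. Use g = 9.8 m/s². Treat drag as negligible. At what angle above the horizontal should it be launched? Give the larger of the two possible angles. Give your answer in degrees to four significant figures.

R = v₀² sin 2θ / g gives sin 2θ = gR/v₀² = 9.80·52.2/34.8² = 0.4224.
2θ = 24.99° or 180° − 24.99° = 155.0°, so θ = 12.49° or 77.51°.
The larger angle is 77.51°.

77.51°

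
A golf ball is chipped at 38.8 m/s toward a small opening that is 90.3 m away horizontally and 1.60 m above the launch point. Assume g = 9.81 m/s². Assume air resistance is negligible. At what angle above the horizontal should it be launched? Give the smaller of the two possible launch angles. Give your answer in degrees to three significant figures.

19.2°

Trajectory: y = x tanθ − g x² (1 + tan²θ)/(2v₀²). With x = 90.3, y = 1.60, v₀ = 38.8, g = 9.81:
26.57 tan²θ − 90.3 tanθ + (28.17) = 0.
tanθ = [90.3 ± √(90.3² − 4 × 26.57 × (28.17))] / (2 × 26.57) = (90.3 ± 71.84) / 53.14, giving tanθ = 0.3475 or 3.051.
θ = 19.16° or 71.86°; the smaller is 19.16°.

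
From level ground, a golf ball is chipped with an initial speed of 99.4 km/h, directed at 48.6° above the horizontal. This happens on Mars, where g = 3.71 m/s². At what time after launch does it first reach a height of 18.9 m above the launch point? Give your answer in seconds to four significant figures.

1.003 s

Convert: 99.4 km/h = 99.4/3.6 = 27.61 m/s.
vₓ = 27.61 cos 48.6° = 18.26 m/s; v_y0 = 27.61 sin 48.6° = 20.71 m/s.
Height y(t) = 20.71 t − 1.855 t² = 18.9 gives 1.855 t² − 20.71 t + 18.9 = 0.
t = [20.71 ± √(20.71² − 2·3.71·18.9)] / 3.71 = (20.71 ± 16.99) / 3.71, so t = 1.003 s or t = 10.16 s.
The first (ascending) time is 1.003 s.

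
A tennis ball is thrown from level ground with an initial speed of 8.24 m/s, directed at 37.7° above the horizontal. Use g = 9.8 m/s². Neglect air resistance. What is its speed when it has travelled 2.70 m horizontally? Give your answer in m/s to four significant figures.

6.593 m/s

vₓ = 8.240 cos 37.7° = 6.520 m/s; v_y0 = 8.240 sin 37.7° = 5.039 m/s.
At x = 2.70 m, t = x/vₓ = 2.70/6.520 = 0.4141 s.
Vertical velocity there: v_y = v_y0 − g t = 5.039 − 9.80 × 0.4141 = 0.9805 m/s.
Speed: √(vₓ² + v_y²) = √(6.520² + 0.9805²) = 6.593 m/s.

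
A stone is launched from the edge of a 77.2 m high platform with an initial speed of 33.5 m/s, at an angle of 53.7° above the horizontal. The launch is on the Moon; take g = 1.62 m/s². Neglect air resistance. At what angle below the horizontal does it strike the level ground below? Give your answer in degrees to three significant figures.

57.6°

Horizontal component vₓ = 33.50 cos 53.7° = 19.83 m/s; vertical v_y0 = 33.50 sin 53.7° = 27.00 m/s.
With up positive and y = 0 at the ground: y(t) = 77.2 + (27.00) t − 0.8100 t². Setting y = 0 and taking the positive root: t = [27.00 + √(27.00² + 2·1.62·77.2)] / 1.62 = (27.00 + 31.29) / 1.62 = 35.98 s.
At impact: v_y = v_y0 − g t = −31.29 m/s; vₓ = 19.83 m/s.
Angle below horizontal: arctan(|v_y|/vₓ) = arctan(31.29/19.83) = 57.63°.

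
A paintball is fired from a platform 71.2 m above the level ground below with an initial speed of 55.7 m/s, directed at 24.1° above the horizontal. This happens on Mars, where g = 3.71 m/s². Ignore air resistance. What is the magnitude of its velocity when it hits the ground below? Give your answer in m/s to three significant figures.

60.3 m/s

Resolve: vₓ = 55.70 cos 24.1° = 50.84 m/s and v_y0 = 55.70 sin 24.1° = 22.74 m/s.
Vertical motion (up positive, ground at y = 0): 1.855 t² − (22.74) t − 71.2 = 0, so t = (22.74 + √(22.74² + 2·3.71·71.2)) / 3.71 = (22.74 + 32.34) / 3.71 = 14.85 s.
Vertical velocity at impact: v_y = v_y0 − g t = 22.74 − 3.71 × 14.85 = −32.34 m/s.
Speed: |v| = √(vₓ² + v_y²) = √(50.84² + 32.34²) = 60.26 m/s.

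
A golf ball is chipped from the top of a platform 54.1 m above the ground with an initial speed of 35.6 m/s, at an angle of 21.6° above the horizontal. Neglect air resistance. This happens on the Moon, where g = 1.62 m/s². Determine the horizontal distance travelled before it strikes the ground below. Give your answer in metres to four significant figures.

648.4 m

Components: vₓ = 35.60 cos 21.6° = 33.10 m/s, v_y0 = 35.60 sin 21.6° = 13.11 m/s.
Vertical motion (up positive, ground at y = 0): 0.8100 t² − (13.11) t − 54.1 = 0, so t = (13.11 + √(13.11² + 2·1.62·54.1)) / 1.62 = (13.11 + 18.63) / 1.62 = 19.59 s.
Horizontal distance: R = vₓ t = 33.10 × 19.59 = 648.4 m.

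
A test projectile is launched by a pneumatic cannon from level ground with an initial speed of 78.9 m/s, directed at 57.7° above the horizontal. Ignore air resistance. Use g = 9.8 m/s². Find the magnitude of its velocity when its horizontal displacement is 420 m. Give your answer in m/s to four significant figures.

52.29 m/s

vₓ = 78.90 cos 57.7° = 42.16 m/s; v_y0 = 78.90 sin 57.7° = 66.69 m/s.
Time to reach x = 420 m: t = x/vₓ = 420/42.16 = 9.962 s.
Vertical velocity there: v_y = v_y0 − g t = 66.69 − 9.80 × 9.962 = −30.94 m/s.
Speed: √(vₓ² + v_y²) = √(42.16² + 30.94²) = 52.29 m/s.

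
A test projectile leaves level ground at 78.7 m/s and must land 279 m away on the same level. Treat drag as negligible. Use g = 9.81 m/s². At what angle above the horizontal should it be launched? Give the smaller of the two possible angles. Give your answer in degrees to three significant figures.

13.1°

From R = (v₀²/g) sin 2θ: sin 2θ = 9.81 × 279 / 6193.7 = 0.4419.
2θ = 26.23° or 180° − 26.23° = 153.8°, so θ = 13.11° or 76.89°.
The smaller angle is 13.11°.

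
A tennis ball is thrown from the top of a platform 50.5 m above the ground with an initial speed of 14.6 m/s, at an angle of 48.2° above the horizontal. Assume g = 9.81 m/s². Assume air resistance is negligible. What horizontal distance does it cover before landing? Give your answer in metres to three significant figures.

Resolve: vₓ = 14.60 cos 48.2° = 9.731 m/s and v_y0 = 14.60 sin 48.2° = 10.88 m/s.
With up positive and y = 0 at the ground: y(t) = 50.5 + (10.88) t − 4.905 t². Setting y = 0 and taking the positive root: t = [10.88 + √(10.88² + 2·9.81·50.5)] / 9.81 = (10.88 + 33.31) / 9.81 = 4.505 s.
Horizontal distance: R = vₓ t = 9.731 × 4.505 = 43.84 m.

43.8 m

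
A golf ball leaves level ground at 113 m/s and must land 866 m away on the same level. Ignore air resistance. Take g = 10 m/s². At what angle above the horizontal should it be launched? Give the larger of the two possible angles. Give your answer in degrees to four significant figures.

68.65°

Level-ground range R = v₀² sin(2θ)/g ⇒ sin(2θ) = gR/v₀² = 10.0 × 866 / 113² = 0.6782.
2θ = 42.70° or 180° − 42.70° = 137.3°, so θ = 21.35° or 68.65°.
The larger angle is 68.65°.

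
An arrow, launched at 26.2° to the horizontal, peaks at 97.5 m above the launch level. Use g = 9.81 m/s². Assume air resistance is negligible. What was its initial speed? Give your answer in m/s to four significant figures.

99.06 m/s

At the peak v_y = 0, so v_y0 = √(2gH) = √(2 × 9.81 × 97.5) = 43.74 m/s.
v_y0 = v₀ sin θ ⇒ v₀ = 43.74 / sin 26.2° = 99.06 m/s.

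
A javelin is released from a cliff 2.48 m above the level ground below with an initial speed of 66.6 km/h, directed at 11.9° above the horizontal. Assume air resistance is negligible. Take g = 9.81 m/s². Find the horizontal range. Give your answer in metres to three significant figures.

Convert: 66.6 km/h = 66.6/3.6 = 18.50 m/s.
vₓ = 18.50 cos 11.9° = 18.10 m/s; v_y0 = 18.50 sin 11.9° = 3.815 m/s.
With up positive and y = 0 at the ground: y(t) = 2.48 + (3.815) t − 4.905 t². Setting y = 0 and taking the positive root: t = [3.815 + √(3.815² + 2·9.81·2.48)] / 9.81 = (3.815 + 7.950) / 9.81 = 1.199 s.
Horizontal distance: R = vₓ t = 18.10 × 1.199 = 21.71 m.

21.7 m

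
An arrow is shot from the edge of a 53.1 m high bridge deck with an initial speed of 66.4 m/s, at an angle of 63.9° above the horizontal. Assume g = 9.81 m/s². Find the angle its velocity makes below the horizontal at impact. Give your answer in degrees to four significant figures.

vₓ = 66.40 cos 63.9° = 29.21 m/s; v_y0 = 66.40 sin 63.9° = 59.63 m/s.
Vertical motion (up positive, ground at y = 0): 4.905 t² − (59.63) t − 53.1 = 0, so t = (59.63 + √(59.63² + 2·9.81·53.1)) / 9.81 = (59.63 + 67.80) / 9.81 = 12.99 s.
At impact: v_y = v_y0 − g t = −67.80 m/s; vₓ = 29.21 m/s.
Angle below horizontal: arctan(|v_y|/vₓ) = arctan(67.80/29.21) = 66.69°.

66.69°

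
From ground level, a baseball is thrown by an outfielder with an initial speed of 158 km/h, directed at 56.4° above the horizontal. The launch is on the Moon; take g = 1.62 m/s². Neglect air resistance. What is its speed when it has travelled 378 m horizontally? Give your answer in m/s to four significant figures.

26.81 m/s

Convert: 158 km/h = 158/3.6 = 43.89 m/s.
Horizontal component vₓ = 43.89 cos 56.4° = 24.29 m/s; vertical v_y0 = 43.89 sin 56.4° = 36.56 m/s.
Time to reach x = 378 m: t = x/vₓ = 378/24.29 = 15.56 s.
Vertical velocity there: v_y = v_y0 − g t = 36.56 − 1.62 × 15.56 = 11.34 m/s.
Speed: √(vₓ² + v_y²) = √(24.29² + 11.34²) = 26.81 m/s.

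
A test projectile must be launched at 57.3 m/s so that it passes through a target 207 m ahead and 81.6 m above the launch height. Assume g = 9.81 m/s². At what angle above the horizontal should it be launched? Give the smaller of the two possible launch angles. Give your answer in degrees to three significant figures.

46.0°

Trajectory: y = x tanθ − g x² (1 + tan²θ)/(2v₀²). With x = 207, y = 81.6, v₀ = 57.3, g = 9.81:
64.01 tan²θ − 207 tanθ + (145.6) = 0.
tanθ = [207 ± √(207² − 4 × 64.01 × (145.6))] / (2 × 64.01) = (207 ± 74.59) / 128.0, giving tanθ = 1.034 or 2.199.
θ = 45.96° or 65.55°; the smaller is 45.96°.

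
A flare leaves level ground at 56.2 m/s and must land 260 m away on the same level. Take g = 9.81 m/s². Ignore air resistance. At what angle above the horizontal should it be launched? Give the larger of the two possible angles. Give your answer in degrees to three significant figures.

63.1°

Level-ground range R = v₀² sin(2θ)/g ⇒ sin(2θ) = gR/v₀² = 9.81 × 260 / 56.2² = 0.8076.
2θ = 53.86° or 180° − 53.86° = 126.1°, so θ = 26.93° or 63.07°.
The larger angle is 63.07°.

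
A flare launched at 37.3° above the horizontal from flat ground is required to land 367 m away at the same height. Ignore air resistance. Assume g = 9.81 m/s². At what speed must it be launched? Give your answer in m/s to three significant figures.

On level ground R = v₀² sin 2θ / g ⇒ v₀ = √(gR / sin 2θ).
v₀ = √(9.81 × 367 / sin 74.60°) = √(3600 / 0.9641) = √3734.4 = 61.11 m/s.

61.1 m/s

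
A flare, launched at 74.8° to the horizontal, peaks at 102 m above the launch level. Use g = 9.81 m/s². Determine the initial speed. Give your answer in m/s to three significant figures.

At the peak v_y = 0, so v_y0 = √(2gH) = √(2 × 9.81 × 102) = 44.74 m/s.
v_y0 = v₀ sin θ ⇒ v₀ = 44.74 / sin 74.8° = 46.36 m/s.

46.4 m/s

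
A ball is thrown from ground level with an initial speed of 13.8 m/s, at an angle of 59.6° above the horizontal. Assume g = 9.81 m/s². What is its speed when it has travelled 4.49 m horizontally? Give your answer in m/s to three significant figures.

vₓ = 13.80 cos 59.6° = 6.983 m/s; v_y0 = 13.80 sin 59.6° = 11.90 m/s.
At x = 4.49 m, t = x/vₓ = 4.49/6.983 = 0.6430 s.
Vertical velocity there: v_y = v_y0 − g t = 11.90 − 9.81 × 0.6430 = 5.595 m/s.
Speed: √(vₓ² + v_y²) = √(6.983² + 5.595²) = 8.948 m/s.

8.95 m/s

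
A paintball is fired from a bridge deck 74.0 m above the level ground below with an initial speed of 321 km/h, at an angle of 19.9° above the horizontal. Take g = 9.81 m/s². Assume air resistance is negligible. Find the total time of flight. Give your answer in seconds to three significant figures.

Convert: 321 km/h = 321/3.6 = 89.17 m/s.
Components: vₓ = 89.17 cos 19.9° = 83.84 m/s, v_y0 = 89.17 sin 19.9° = 30.35 m/s.
Vertical motion (up positive, ground at y = 0): 4.905 t² − (30.35) t − 74.0 = 0, so t = (30.35 + √(30.35² + 2·9.81·74.0)) / 9.81 = (30.35 + 48.71) / 9.81 = 8.060 s.

8.06 s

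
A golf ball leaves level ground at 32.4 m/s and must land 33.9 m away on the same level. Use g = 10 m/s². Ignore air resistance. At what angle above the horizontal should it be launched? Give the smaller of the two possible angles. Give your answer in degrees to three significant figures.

R = v₀² sin 2θ / g gives sin 2θ = gR/v₀² = 10.0·33.9/32.4² = 0.3229.
2θ = 18.84° or 180° − 18.84° = 161.2°, so θ = 9.420° or 80.58°.
The smaller angle is 9.420°.

9.42°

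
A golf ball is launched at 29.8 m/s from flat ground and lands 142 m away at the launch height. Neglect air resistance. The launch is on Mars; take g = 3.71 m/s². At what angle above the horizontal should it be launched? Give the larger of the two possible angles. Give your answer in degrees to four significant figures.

71.81°

From R = (v₀²/g) sin 2θ: sin 2θ = 3.71 × 142 / 888.04 = 0.5932.
2θ = 36.39° or 180° − 36.39° = 143.6°, so θ = 18.19° or 71.81°.
The larger angle is 71.81°.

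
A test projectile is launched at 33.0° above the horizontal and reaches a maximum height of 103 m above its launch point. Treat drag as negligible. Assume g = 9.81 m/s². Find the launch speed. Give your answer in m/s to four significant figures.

82.54 m/s

At the peak v_y = 0, so v_y0 = √(2gH) = √(2 × 9.81 × 103) = 44.95 m/s.
v_y0 = v₀ sin θ ⇒ v₀ = 44.95 / sin 33.0° = 82.54 m/s.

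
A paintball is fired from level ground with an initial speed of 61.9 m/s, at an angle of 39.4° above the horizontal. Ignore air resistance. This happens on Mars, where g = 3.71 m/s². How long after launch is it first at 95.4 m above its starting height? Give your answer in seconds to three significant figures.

Horizontal component vₓ = 61.90 cos 39.4° = 47.83 m/s; vertical v_y0 = 61.90 sin 39.4° = 39.29 m/s.
Set y = v_y0 t − ½ g t² = 95.4: 1.855 t² − 39.29 t + 95.4 = 0.
Quadratic formula: t = (39.29 ± √835.82) / 3.71 = (39.29 ± 28.91) / 3.71 → t = 2.798 s or 18.38 s.
The first (ascending) time is 2.798 s.

2.80 s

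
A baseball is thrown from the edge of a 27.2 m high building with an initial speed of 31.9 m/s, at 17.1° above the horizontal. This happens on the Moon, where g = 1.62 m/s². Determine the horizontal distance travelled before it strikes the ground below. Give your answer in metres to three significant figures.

Resolve: vₓ = 31.90 cos 17.1° = 30.49 m/s and v_y0 = 31.90 sin 17.1° = 9.380 m/s.
With up positive and y = 0 at the ground: y(t) = 27.2 + (9.380) t − 0.8100 t². Setting y = 0 and taking the positive root: t = [9.380 + √(9.380² + 2·1.62·27.2)] / 1.62 = (9.380 + 13.27) / 1.62 = 13.98 s.
Horizontal distance: R = vₓ t = 30.49 × 13.98 = 426.3 m.

426 m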